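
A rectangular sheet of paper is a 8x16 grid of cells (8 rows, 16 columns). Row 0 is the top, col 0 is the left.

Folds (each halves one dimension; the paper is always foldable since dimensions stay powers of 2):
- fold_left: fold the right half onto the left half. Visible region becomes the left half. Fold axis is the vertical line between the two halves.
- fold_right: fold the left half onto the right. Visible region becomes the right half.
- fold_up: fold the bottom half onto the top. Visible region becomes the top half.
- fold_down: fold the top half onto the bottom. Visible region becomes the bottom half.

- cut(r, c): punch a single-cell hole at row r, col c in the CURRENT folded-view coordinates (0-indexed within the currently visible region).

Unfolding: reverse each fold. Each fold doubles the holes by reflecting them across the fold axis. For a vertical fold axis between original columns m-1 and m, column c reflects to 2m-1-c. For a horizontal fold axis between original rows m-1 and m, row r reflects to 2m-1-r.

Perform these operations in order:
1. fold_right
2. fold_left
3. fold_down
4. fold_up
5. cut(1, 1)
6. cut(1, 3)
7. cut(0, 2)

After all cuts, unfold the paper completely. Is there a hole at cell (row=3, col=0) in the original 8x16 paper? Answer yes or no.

Answer: no

Derivation:
Op 1 fold_right: fold axis v@8; visible region now rows[0,8) x cols[8,16) = 8x8
Op 2 fold_left: fold axis v@12; visible region now rows[0,8) x cols[8,12) = 8x4
Op 3 fold_down: fold axis h@4; visible region now rows[4,8) x cols[8,12) = 4x4
Op 4 fold_up: fold axis h@6; visible region now rows[4,6) x cols[8,12) = 2x4
Op 5 cut(1, 1): punch at orig (5,9); cuts so far [(5, 9)]; region rows[4,6) x cols[8,12) = 2x4
Op 6 cut(1, 3): punch at orig (5,11); cuts so far [(5, 9), (5, 11)]; region rows[4,6) x cols[8,12) = 2x4
Op 7 cut(0, 2): punch at orig (4,10); cuts so far [(4, 10), (5, 9), (5, 11)]; region rows[4,6) x cols[8,12) = 2x4
Unfold 1 (reflect across h@6): 6 holes -> [(4, 10), (5, 9), (5, 11), (6, 9), (6, 11), (7, 10)]
Unfold 2 (reflect across h@4): 12 holes -> [(0, 10), (1, 9), (1, 11), (2, 9), (2, 11), (3, 10), (4, 10), (5, 9), (5, 11), (6, 9), (6, 11), (7, 10)]
Unfold 3 (reflect across v@12): 24 holes -> [(0, 10), (0, 13), (1, 9), (1, 11), (1, 12), (1, 14), (2, 9), (2, 11), (2, 12), (2, 14), (3, 10), (3, 13), (4, 10), (4, 13), (5, 9), (5, 11), (5, 12), (5, 14), (6, 9), (6, 11), (6, 12), (6, 14), (7, 10), (7, 13)]
Unfold 4 (reflect across v@8): 48 holes -> [(0, 2), (0, 5), (0, 10), (0, 13), (1, 1), (1, 3), (1, 4), (1, 6), (1, 9), (1, 11), (1, 12), (1, 14), (2, 1), (2, 3), (2, 4), (2, 6), (2, 9), (2, 11), (2, 12), (2, 14), (3, 2), (3, 5), (3, 10), (3, 13), (4, 2), (4, 5), (4, 10), (4, 13), (5, 1), (5, 3), (5, 4), (5, 6), (5, 9), (5, 11), (5, 12), (5, 14), (6, 1), (6, 3), (6, 4), (6, 6), (6, 9), (6, 11), (6, 12), (6, 14), (7, 2), (7, 5), (7, 10), (7, 13)]
Holes: [(0, 2), (0, 5), (0, 10), (0, 13), (1, 1), (1, 3), (1, 4), (1, 6), (1, 9), (1, 11), (1, 12), (1, 14), (2, 1), (2, 3), (2, 4), (2, 6), (2, 9), (2, 11), (2, 12), (2, 14), (3, 2), (3, 5), (3, 10), (3, 13), (4, 2), (4, 5), (4, 10), (4, 13), (5, 1), (5, 3), (5, 4), (5, 6), (5, 9), (5, 11), (5, 12), (5, 14), (6, 1), (6, 3), (6, 4), (6, 6), (6, 9), (6, 11), (6, 12), (6, 14), (7, 2), (7, 5), (7, 10), (7, 13)]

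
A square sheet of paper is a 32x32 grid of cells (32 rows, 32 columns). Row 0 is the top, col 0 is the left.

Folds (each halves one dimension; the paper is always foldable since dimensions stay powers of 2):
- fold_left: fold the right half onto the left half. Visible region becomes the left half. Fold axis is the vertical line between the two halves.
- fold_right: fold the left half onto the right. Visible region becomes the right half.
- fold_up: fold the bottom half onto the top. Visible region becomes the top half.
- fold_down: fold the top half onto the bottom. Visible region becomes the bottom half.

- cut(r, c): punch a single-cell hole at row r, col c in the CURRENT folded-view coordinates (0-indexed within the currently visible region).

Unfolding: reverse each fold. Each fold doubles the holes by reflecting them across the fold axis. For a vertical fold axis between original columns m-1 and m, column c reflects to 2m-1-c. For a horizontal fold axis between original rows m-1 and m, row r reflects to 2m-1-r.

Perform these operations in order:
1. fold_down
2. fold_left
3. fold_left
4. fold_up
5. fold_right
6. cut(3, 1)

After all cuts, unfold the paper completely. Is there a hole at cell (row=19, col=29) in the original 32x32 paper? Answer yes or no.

Op 1 fold_down: fold axis h@16; visible region now rows[16,32) x cols[0,32) = 16x32
Op 2 fold_left: fold axis v@16; visible region now rows[16,32) x cols[0,16) = 16x16
Op 3 fold_left: fold axis v@8; visible region now rows[16,32) x cols[0,8) = 16x8
Op 4 fold_up: fold axis h@24; visible region now rows[16,24) x cols[0,8) = 8x8
Op 5 fold_right: fold axis v@4; visible region now rows[16,24) x cols[4,8) = 8x4
Op 6 cut(3, 1): punch at orig (19,5); cuts so far [(19, 5)]; region rows[16,24) x cols[4,8) = 8x4
Unfold 1 (reflect across v@4): 2 holes -> [(19, 2), (19, 5)]
Unfold 2 (reflect across h@24): 4 holes -> [(19, 2), (19, 5), (28, 2), (28, 5)]
Unfold 3 (reflect across v@8): 8 holes -> [(19, 2), (19, 5), (19, 10), (19, 13), (28, 2), (28, 5), (28, 10), (28, 13)]
Unfold 4 (reflect across v@16): 16 holes -> [(19, 2), (19, 5), (19, 10), (19, 13), (19, 18), (19, 21), (19, 26), (19, 29), (28, 2), (28, 5), (28, 10), (28, 13), (28, 18), (28, 21), (28, 26), (28, 29)]
Unfold 5 (reflect across h@16): 32 holes -> [(3, 2), (3, 5), (3, 10), (3, 13), (3, 18), (3, 21), (3, 26), (3, 29), (12, 2), (12, 5), (12, 10), (12, 13), (12, 18), (12, 21), (12, 26), (12, 29), (19, 2), (19, 5), (19, 10), (19, 13), (19, 18), (19, 21), (19, 26), (19, 29), (28, 2), (28, 5), (28, 10), (28, 13), (28, 18), (28, 21), (28, 26), (28, 29)]
Holes: [(3, 2), (3, 5), (3, 10), (3, 13), (3, 18), (3, 21), (3, 26), (3, 29), (12, 2), (12, 5), (12, 10), (12, 13), (12, 18), (12, 21), (12, 26), (12, 29), (19, 2), (19, 5), (19, 10), (19, 13), (19, 18), (19, 21), (19, 26), (19, 29), (28, 2), (28, 5), (28, 10), (28, 13), (28, 18), (28, 21), (28, 26), (28, 29)]

Answer: yes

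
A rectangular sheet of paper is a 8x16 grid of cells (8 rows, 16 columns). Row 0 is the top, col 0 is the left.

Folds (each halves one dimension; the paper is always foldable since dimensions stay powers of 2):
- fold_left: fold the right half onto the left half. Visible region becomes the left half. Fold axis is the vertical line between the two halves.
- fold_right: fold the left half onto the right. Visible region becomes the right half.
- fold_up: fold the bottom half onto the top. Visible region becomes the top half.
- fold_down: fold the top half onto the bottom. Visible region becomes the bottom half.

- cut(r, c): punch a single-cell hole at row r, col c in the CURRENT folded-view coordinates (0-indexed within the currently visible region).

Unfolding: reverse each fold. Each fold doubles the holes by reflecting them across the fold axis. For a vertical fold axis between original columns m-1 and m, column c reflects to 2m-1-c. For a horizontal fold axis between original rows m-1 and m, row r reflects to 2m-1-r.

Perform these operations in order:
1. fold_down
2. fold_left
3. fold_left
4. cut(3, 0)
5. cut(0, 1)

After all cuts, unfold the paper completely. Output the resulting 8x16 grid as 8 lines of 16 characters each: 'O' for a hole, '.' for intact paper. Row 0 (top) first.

Answer: O......OO......O
................
................
.O....O..O....O.
.O....O..O....O.
................
................
O......OO......O

Derivation:
Op 1 fold_down: fold axis h@4; visible region now rows[4,8) x cols[0,16) = 4x16
Op 2 fold_left: fold axis v@8; visible region now rows[4,8) x cols[0,8) = 4x8
Op 3 fold_left: fold axis v@4; visible region now rows[4,8) x cols[0,4) = 4x4
Op 4 cut(3, 0): punch at orig (7,0); cuts so far [(7, 0)]; region rows[4,8) x cols[0,4) = 4x4
Op 5 cut(0, 1): punch at orig (4,1); cuts so far [(4, 1), (7, 0)]; region rows[4,8) x cols[0,4) = 4x4
Unfold 1 (reflect across v@4): 4 holes -> [(4, 1), (4, 6), (7, 0), (7, 7)]
Unfold 2 (reflect across v@8): 8 holes -> [(4, 1), (4, 6), (4, 9), (4, 14), (7, 0), (7, 7), (7, 8), (7, 15)]
Unfold 3 (reflect across h@4): 16 holes -> [(0, 0), (0, 7), (0, 8), (0, 15), (3, 1), (3, 6), (3, 9), (3, 14), (4, 1), (4, 6), (4, 9), (4, 14), (7, 0), (7, 7), (7, 8), (7, 15)]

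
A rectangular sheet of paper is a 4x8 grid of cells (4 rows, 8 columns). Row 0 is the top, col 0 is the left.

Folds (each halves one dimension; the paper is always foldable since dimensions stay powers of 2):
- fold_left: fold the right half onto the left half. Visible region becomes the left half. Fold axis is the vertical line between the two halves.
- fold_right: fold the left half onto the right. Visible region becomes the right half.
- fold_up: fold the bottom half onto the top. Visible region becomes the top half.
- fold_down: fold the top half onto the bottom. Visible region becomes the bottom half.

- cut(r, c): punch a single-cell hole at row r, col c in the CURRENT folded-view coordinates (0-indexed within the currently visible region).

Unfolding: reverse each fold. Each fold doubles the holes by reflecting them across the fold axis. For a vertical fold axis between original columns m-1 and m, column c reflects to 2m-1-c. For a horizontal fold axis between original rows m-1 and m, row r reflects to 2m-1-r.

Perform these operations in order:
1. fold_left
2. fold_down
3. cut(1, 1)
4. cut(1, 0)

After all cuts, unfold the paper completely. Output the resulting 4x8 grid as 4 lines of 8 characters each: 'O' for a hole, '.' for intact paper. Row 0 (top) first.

Answer: OO....OO
........
........
OO....OO

Derivation:
Op 1 fold_left: fold axis v@4; visible region now rows[0,4) x cols[0,4) = 4x4
Op 2 fold_down: fold axis h@2; visible region now rows[2,4) x cols[0,4) = 2x4
Op 3 cut(1, 1): punch at orig (3,1); cuts so far [(3, 1)]; region rows[2,4) x cols[0,4) = 2x4
Op 4 cut(1, 0): punch at orig (3,0); cuts so far [(3, 0), (3, 1)]; region rows[2,4) x cols[0,4) = 2x4
Unfold 1 (reflect across h@2): 4 holes -> [(0, 0), (0, 1), (3, 0), (3, 1)]
Unfold 2 (reflect across v@4): 8 holes -> [(0, 0), (0, 1), (0, 6), (0, 7), (3, 0), (3, 1), (3, 6), (3, 7)]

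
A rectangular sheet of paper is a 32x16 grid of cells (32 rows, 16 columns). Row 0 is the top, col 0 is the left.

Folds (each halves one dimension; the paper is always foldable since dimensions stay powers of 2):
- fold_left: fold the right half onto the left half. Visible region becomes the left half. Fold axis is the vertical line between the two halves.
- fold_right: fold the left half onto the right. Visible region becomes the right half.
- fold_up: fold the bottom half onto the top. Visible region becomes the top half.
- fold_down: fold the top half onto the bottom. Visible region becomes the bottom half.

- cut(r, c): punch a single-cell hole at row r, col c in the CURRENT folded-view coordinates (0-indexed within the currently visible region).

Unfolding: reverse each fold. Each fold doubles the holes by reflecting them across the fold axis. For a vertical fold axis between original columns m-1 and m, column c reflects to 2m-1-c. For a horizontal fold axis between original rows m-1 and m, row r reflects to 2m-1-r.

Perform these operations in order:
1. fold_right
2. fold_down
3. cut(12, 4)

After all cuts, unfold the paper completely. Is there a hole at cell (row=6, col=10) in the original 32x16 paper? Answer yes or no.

Op 1 fold_right: fold axis v@8; visible region now rows[0,32) x cols[8,16) = 32x8
Op 2 fold_down: fold axis h@16; visible region now rows[16,32) x cols[8,16) = 16x8
Op 3 cut(12, 4): punch at orig (28,12); cuts so far [(28, 12)]; region rows[16,32) x cols[8,16) = 16x8
Unfold 1 (reflect across h@16): 2 holes -> [(3, 12), (28, 12)]
Unfold 2 (reflect across v@8): 4 holes -> [(3, 3), (3, 12), (28, 3), (28, 12)]
Holes: [(3, 3), (3, 12), (28, 3), (28, 12)]

Answer: no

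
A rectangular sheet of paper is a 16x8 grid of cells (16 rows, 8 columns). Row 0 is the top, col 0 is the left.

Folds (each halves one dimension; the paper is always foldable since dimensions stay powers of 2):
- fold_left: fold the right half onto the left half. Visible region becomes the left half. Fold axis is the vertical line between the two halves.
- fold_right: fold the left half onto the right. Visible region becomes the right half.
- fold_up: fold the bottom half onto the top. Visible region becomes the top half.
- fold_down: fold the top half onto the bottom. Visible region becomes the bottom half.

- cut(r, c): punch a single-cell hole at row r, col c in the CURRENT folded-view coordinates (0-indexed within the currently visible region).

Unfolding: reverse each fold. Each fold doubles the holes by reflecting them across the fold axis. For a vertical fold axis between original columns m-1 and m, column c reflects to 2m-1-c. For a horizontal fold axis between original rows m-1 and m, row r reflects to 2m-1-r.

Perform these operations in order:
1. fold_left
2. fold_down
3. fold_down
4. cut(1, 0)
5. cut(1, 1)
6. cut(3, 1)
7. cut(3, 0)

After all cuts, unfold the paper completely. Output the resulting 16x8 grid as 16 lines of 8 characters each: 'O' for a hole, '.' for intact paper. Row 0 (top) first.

Answer: OO....OO
........
OO....OO
........
........
OO....OO
........
OO....OO
OO....OO
........
OO....OO
........
........
OO....OO
........
OO....OO

Derivation:
Op 1 fold_left: fold axis v@4; visible region now rows[0,16) x cols[0,4) = 16x4
Op 2 fold_down: fold axis h@8; visible region now rows[8,16) x cols[0,4) = 8x4
Op 3 fold_down: fold axis h@12; visible region now rows[12,16) x cols[0,4) = 4x4
Op 4 cut(1, 0): punch at orig (13,0); cuts so far [(13, 0)]; region rows[12,16) x cols[0,4) = 4x4
Op 5 cut(1, 1): punch at orig (13,1); cuts so far [(13, 0), (13, 1)]; region rows[12,16) x cols[0,4) = 4x4
Op 6 cut(3, 1): punch at orig (15,1); cuts so far [(13, 0), (13, 1), (15, 1)]; region rows[12,16) x cols[0,4) = 4x4
Op 7 cut(3, 0): punch at orig (15,0); cuts so far [(13, 0), (13, 1), (15, 0), (15, 1)]; region rows[12,16) x cols[0,4) = 4x4
Unfold 1 (reflect across h@12): 8 holes -> [(8, 0), (8, 1), (10, 0), (10, 1), (13, 0), (13, 1), (15, 0), (15, 1)]
Unfold 2 (reflect across h@8): 16 holes -> [(0, 0), (0, 1), (2, 0), (2, 1), (5, 0), (5, 1), (7, 0), (7, 1), (8, 0), (8, 1), (10, 0), (10, 1), (13, 0), (13, 1), (15, 0), (15, 1)]
Unfold 3 (reflect across v@4): 32 holes -> [(0, 0), (0, 1), (0, 6), (0, 7), (2, 0), (2, 1), (2, 6), (2, 7), (5, 0), (5, 1), (5, 6), (5, 7), (7, 0), (7, 1), (7, 6), (7, 7), (8, 0), (8, 1), (8, 6), (8, 7), (10, 0), (10, 1), (10, 6), (10, 7), (13, 0), (13, 1), (13, 6), (13, 7), (15, 0), (15, 1), (15, 6), (15, 7)]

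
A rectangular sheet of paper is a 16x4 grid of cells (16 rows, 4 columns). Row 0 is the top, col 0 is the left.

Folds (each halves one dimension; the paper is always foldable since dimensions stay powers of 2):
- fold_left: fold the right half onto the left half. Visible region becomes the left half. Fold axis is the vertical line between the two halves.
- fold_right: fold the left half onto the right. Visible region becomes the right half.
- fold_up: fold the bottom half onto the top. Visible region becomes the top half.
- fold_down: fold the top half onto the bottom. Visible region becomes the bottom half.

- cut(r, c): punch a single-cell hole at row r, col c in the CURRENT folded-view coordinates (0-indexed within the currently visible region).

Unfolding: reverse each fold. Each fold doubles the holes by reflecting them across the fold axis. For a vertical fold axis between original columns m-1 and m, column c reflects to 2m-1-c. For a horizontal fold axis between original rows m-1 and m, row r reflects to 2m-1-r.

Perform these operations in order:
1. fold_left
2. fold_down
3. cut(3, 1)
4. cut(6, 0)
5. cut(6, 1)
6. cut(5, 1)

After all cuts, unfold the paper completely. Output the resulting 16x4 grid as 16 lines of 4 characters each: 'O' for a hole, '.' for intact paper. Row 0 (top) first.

Op 1 fold_left: fold axis v@2; visible region now rows[0,16) x cols[0,2) = 16x2
Op 2 fold_down: fold axis h@8; visible region now rows[8,16) x cols[0,2) = 8x2
Op 3 cut(3, 1): punch at orig (11,1); cuts so far [(11, 1)]; region rows[8,16) x cols[0,2) = 8x2
Op 4 cut(6, 0): punch at orig (14,0); cuts so far [(11, 1), (14, 0)]; region rows[8,16) x cols[0,2) = 8x2
Op 5 cut(6, 1): punch at orig (14,1); cuts so far [(11, 1), (14, 0), (14, 1)]; region rows[8,16) x cols[0,2) = 8x2
Op 6 cut(5, 1): punch at orig (13,1); cuts so far [(11, 1), (13, 1), (14, 0), (14, 1)]; region rows[8,16) x cols[0,2) = 8x2
Unfold 1 (reflect across h@8): 8 holes -> [(1, 0), (1, 1), (2, 1), (4, 1), (11, 1), (13, 1), (14, 0), (14, 1)]
Unfold 2 (reflect across v@2): 16 holes -> [(1, 0), (1, 1), (1, 2), (1, 3), (2, 1), (2, 2), (4, 1), (4, 2), (11, 1), (11, 2), (13, 1), (13, 2), (14, 0), (14, 1), (14, 2), (14, 3)]

Answer: ....
OOOO
.OO.
....
.OO.
....
....
....
....
....
....
.OO.
....
.OO.
OOOO
....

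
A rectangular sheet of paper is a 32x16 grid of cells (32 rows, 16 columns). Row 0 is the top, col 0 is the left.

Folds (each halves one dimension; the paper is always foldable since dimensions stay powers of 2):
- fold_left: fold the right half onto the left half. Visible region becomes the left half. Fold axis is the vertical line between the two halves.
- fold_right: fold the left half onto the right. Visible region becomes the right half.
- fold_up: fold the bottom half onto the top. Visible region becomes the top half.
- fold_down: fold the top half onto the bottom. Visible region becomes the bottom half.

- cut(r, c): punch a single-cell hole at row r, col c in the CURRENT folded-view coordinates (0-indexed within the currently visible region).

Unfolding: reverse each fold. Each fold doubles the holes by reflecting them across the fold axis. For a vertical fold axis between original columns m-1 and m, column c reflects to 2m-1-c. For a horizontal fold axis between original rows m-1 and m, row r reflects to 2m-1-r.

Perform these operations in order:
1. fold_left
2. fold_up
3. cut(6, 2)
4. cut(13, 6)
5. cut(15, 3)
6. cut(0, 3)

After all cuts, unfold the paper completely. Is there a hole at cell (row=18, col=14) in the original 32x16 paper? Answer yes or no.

Op 1 fold_left: fold axis v@8; visible region now rows[0,32) x cols[0,8) = 32x8
Op 2 fold_up: fold axis h@16; visible region now rows[0,16) x cols[0,8) = 16x8
Op 3 cut(6, 2): punch at orig (6,2); cuts so far [(6, 2)]; region rows[0,16) x cols[0,8) = 16x8
Op 4 cut(13, 6): punch at orig (13,6); cuts so far [(6, 2), (13, 6)]; region rows[0,16) x cols[0,8) = 16x8
Op 5 cut(15, 3): punch at orig (15,3); cuts so far [(6, 2), (13, 6), (15, 3)]; region rows[0,16) x cols[0,8) = 16x8
Op 6 cut(0, 3): punch at orig (0,3); cuts so far [(0, 3), (6, 2), (13, 6), (15, 3)]; region rows[0,16) x cols[0,8) = 16x8
Unfold 1 (reflect across h@16): 8 holes -> [(0, 3), (6, 2), (13, 6), (15, 3), (16, 3), (18, 6), (25, 2), (31, 3)]
Unfold 2 (reflect across v@8): 16 holes -> [(0, 3), (0, 12), (6, 2), (6, 13), (13, 6), (13, 9), (15, 3), (15, 12), (16, 3), (16, 12), (18, 6), (18, 9), (25, 2), (25, 13), (31, 3), (31, 12)]
Holes: [(0, 3), (0, 12), (6, 2), (6, 13), (13, 6), (13, 9), (15, 3), (15, 12), (16, 3), (16, 12), (18, 6), (18, 9), (25, 2), (25, 13), (31, 3), (31, 12)]

Answer: no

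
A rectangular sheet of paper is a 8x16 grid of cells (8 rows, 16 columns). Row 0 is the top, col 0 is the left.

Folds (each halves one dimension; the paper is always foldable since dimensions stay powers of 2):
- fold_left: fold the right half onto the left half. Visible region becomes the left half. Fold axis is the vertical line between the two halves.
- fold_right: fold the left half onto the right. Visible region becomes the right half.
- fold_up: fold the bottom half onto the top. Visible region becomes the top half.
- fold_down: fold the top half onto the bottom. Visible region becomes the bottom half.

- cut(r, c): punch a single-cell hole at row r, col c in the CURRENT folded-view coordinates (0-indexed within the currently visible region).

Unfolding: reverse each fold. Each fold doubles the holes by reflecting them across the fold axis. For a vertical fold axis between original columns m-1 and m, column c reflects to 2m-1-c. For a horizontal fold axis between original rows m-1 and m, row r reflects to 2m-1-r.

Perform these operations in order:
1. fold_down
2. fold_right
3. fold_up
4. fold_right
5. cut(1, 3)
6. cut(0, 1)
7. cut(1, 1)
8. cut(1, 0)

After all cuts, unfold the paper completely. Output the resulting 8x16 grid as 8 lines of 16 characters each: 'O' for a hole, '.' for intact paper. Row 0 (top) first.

Op 1 fold_down: fold axis h@4; visible region now rows[4,8) x cols[0,16) = 4x16
Op 2 fold_right: fold axis v@8; visible region now rows[4,8) x cols[8,16) = 4x8
Op 3 fold_up: fold axis h@6; visible region now rows[4,6) x cols[8,16) = 2x8
Op 4 fold_right: fold axis v@12; visible region now rows[4,6) x cols[12,16) = 2x4
Op 5 cut(1, 3): punch at orig (5,15); cuts so far [(5, 15)]; region rows[4,6) x cols[12,16) = 2x4
Op 6 cut(0, 1): punch at orig (4,13); cuts so far [(4, 13), (5, 15)]; region rows[4,6) x cols[12,16) = 2x4
Op 7 cut(1, 1): punch at orig (5,13); cuts so far [(4, 13), (5, 13), (5, 15)]; region rows[4,6) x cols[12,16) = 2x4
Op 8 cut(1, 0): punch at orig (5,12); cuts so far [(4, 13), (5, 12), (5, 13), (5, 15)]; region rows[4,6) x cols[12,16) = 2x4
Unfold 1 (reflect across v@12): 8 holes -> [(4, 10), (4, 13), (5, 8), (5, 10), (5, 11), (5, 12), (5, 13), (5, 15)]
Unfold 2 (reflect across h@6): 16 holes -> [(4, 10), (4, 13), (5, 8), (5, 10), (5, 11), (5, 12), (5, 13), (5, 15), (6, 8), (6, 10), (6, 11), (6, 12), (6, 13), (6, 15), (7, 10), (7, 13)]
Unfold 3 (reflect across v@8): 32 holes -> [(4, 2), (4, 5), (4, 10), (4, 13), (5, 0), (5, 2), (5, 3), (5, 4), (5, 5), (5, 7), (5, 8), (5, 10), (5, 11), (5, 12), (5, 13), (5, 15), (6, 0), (6, 2), (6, 3), (6, 4), (6, 5), (6, 7), (6, 8), (6, 10), (6, 11), (6, 12), (6, 13), (6, 15), (7, 2), (7, 5), (7, 10), (7, 13)]
Unfold 4 (reflect across h@4): 64 holes -> [(0, 2), (0, 5), (0, 10), (0, 13), (1, 0), (1, 2), (1, 3), (1, 4), (1, 5), (1, 7), (1, 8), (1, 10), (1, 11), (1, 12), (1, 13), (1, 15), (2, 0), (2, 2), (2, 3), (2, 4), (2, 5), (2, 7), (2, 8), (2, 10), (2, 11), (2, 12), (2, 13), (2, 15), (3, 2), (3, 5), (3, 10), (3, 13), (4, 2), (4, 5), (4, 10), (4, 13), (5, 0), (5, 2), (5, 3), (5, 4), (5, 5), (5, 7), (5, 8), (5, 10), (5, 11), (5, 12), (5, 13), (5, 15), (6, 0), (6, 2), (6, 3), (6, 4), (6, 5), (6, 7), (6, 8), (6, 10), (6, 11), (6, 12), (6, 13), (6, 15), (7, 2), (7, 5), (7, 10), (7, 13)]

Answer: ..O..O....O..O..
O.OOOO.OO.OOOO.O
O.OOOO.OO.OOOO.O
..O..O....O..O..
..O..O....O..O..
O.OOOO.OO.OOOO.O
O.OOOO.OO.OOOO.O
..O..O....O..O..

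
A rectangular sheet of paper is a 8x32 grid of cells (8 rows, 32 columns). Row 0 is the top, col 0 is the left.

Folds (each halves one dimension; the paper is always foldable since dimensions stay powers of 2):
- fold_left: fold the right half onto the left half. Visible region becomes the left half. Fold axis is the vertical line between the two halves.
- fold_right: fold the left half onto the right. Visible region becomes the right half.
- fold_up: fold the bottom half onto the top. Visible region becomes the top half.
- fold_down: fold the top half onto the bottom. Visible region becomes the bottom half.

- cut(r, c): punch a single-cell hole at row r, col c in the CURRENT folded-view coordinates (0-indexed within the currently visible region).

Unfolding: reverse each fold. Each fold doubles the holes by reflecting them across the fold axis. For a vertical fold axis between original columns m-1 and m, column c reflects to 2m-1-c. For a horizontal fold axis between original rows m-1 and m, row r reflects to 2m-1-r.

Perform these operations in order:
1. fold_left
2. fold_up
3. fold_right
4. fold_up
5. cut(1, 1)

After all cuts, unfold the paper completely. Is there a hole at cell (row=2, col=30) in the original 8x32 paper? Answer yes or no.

Answer: no

Derivation:
Op 1 fold_left: fold axis v@16; visible region now rows[0,8) x cols[0,16) = 8x16
Op 2 fold_up: fold axis h@4; visible region now rows[0,4) x cols[0,16) = 4x16
Op 3 fold_right: fold axis v@8; visible region now rows[0,4) x cols[8,16) = 4x8
Op 4 fold_up: fold axis h@2; visible region now rows[0,2) x cols[8,16) = 2x8
Op 5 cut(1, 1): punch at orig (1,9); cuts so far [(1, 9)]; region rows[0,2) x cols[8,16) = 2x8
Unfold 1 (reflect across h@2): 2 holes -> [(1, 9), (2, 9)]
Unfold 2 (reflect across v@8): 4 holes -> [(1, 6), (1, 9), (2, 6), (2, 9)]
Unfold 3 (reflect across h@4): 8 holes -> [(1, 6), (1, 9), (2, 6), (2, 9), (5, 6), (5, 9), (6, 6), (6, 9)]
Unfold 4 (reflect across v@16): 16 holes -> [(1, 6), (1, 9), (1, 22), (1, 25), (2, 6), (2, 9), (2, 22), (2, 25), (5, 6), (5, 9), (5, 22), (5, 25), (6, 6), (6, 9), (6, 22), (6, 25)]
Holes: [(1, 6), (1, 9), (1, 22), (1, 25), (2, 6), (2, 9), (2, 22), (2, 25), (5, 6), (5, 9), (5, 22), (5, 25), (6, 6), (6, 9), (6, 22), (6, 25)]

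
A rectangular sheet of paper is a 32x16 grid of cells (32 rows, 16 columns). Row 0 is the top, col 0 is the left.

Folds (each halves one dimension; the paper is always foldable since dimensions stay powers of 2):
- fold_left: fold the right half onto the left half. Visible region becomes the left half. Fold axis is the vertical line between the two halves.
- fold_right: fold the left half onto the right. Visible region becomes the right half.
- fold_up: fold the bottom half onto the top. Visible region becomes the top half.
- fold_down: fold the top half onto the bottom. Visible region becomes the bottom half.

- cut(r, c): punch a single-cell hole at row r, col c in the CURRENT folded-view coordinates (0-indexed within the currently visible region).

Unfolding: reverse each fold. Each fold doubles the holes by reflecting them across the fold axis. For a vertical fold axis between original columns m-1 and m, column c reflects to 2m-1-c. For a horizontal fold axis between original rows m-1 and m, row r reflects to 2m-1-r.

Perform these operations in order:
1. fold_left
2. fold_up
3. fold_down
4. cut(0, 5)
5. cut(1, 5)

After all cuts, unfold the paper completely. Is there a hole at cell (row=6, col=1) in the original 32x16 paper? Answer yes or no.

Answer: no

Derivation:
Op 1 fold_left: fold axis v@8; visible region now rows[0,32) x cols[0,8) = 32x8
Op 2 fold_up: fold axis h@16; visible region now rows[0,16) x cols[0,8) = 16x8
Op 3 fold_down: fold axis h@8; visible region now rows[8,16) x cols[0,8) = 8x8
Op 4 cut(0, 5): punch at orig (8,5); cuts so far [(8, 5)]; region rows[8,16) x cols[0,8) = 8x8
Op 5 cut(1, 5): punch at orig (9,5); cuts so far [(8, 5), (9, 5)]; region rows[8,16) x cols[0,8) = 8x8
Unfold 1 (reflect across h@8): 4 holes -> [(6, 5), (7, 5), (8, 5), (9, 5)]
Unfold 2 (reflect across h@16): 8 holes -> [(6, 5), (7, 5), (8, 5), (9, 5), (22, 5), (23, 5), (24, 5), (25, 5)]
Unfold 3 (reflect across v@8): 16 holes -> [(6, 5), (6, 10), (7, 5), (7, 10), (8, 5), (8, 10), (9, 5), (9, 10), (22, 5), (22, 10), (23, 5), (23, 10), (24, 5), (24, 10), (25, 5), (25, 10)]
Holes: [(6, 5), (6, 10), (7, 5), (7, 10), (8, 5), (8, 10), (9, 5), (9, 10), (22, 5), (22, 10), (23, 5), (23, 10), (24, 5), (24, 10), (25, 5), (25, 10)]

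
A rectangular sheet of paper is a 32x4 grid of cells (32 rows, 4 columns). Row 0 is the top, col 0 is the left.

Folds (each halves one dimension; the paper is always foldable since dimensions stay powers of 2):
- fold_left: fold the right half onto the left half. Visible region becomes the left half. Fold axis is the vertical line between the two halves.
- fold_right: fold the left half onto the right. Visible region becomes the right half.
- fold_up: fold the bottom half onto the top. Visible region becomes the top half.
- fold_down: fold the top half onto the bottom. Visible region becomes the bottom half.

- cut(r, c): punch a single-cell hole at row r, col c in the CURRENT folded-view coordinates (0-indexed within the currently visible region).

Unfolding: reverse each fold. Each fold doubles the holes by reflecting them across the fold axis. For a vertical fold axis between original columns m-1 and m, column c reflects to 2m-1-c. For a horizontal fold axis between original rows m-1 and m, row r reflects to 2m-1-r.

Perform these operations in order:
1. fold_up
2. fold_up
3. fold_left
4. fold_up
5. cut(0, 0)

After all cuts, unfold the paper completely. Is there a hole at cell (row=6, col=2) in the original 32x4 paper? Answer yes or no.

Op 1 fold_up: fold axis h@16; visible region now rows[0,16) x cols[0,4) = 16x4
Op 2 fold_up: fold axis h@8; visible region now rows[0,8) x cols[0,4) = 8x4
Op 3 fold_left: fold axis v@2; visible region now rows[0,8) x cols[0,2) = 8x2
Op 4 fold_up: fold axis h@4; visible region now rows[0,4) x cols[0,2) = 4x2
Op 5 cut(0, 0): punch at orig (0,0); cuts so far [(0, 0)]; region rows[0,4) x cols[0,2) = 4x2
Unfold 1 (reflect across h@4): 2 holes -> [(0, 0), (7, 0)]
Unfold 2 (reflect across v@2): 4 holes -> [(0, 0), (0, 3), (7, 0), (7, 3)]
Unfold 3 (reflect across h@8): 8 holes -> [(0, 0), (0, 3), (7, 0), (7, 3), (8, 0), (8, 3), (15, 0), (15, 3)]
Unfold 4 (reflect across h@16): 16 holes -> [(0, 0), (0, 3), (7, 0), (7, 3), (8, 0), (8, 3), (15, 0), (15, 3), (16, 0), (16, 3), (23, 0), (23, 3), (24, 0), (24, 3), (31, 0), (31, 3)]
Holes: [(0, 0), (0, 3), (7, 0), (7, 3), (8, 0), (8, 3), (15, 0), (15, 3), (16, 0), (16, 3), (23, 0), (23, 3), (24, 0), (24, 3), (31, 0), (31, 3)]

Answer: no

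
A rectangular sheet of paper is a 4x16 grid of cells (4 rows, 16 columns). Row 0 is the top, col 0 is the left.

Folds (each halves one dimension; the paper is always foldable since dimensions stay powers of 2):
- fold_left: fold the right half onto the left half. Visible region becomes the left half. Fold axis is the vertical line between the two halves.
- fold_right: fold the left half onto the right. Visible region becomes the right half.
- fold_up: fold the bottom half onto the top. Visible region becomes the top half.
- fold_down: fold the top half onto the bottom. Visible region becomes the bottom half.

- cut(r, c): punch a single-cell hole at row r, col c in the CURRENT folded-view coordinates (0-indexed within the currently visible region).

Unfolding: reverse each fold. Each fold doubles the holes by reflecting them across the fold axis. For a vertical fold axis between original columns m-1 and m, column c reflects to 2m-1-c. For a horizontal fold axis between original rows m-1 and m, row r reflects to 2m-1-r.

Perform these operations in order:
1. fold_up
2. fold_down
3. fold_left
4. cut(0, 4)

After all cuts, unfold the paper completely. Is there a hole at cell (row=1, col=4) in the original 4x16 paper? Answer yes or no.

Answer: yes

Derivation:
Op 1 fold_up: fold axis h@2; visible region now rows[0,2) x cols[0,16) = 2x16
Op 2 fold_down: fold axis h@1; visible region now rows[1,2) x cols[0,16) = 1x16
Op 3 fold_left: fold axis v@8; visible region now rows[1,2) x cols[0,8) = 1x8
Op 4 cut(0, 4): punch at orig (1,4); cuts so far [(1, 4)]; region rows[1,2) x cols[0,8) = 1x8
Unfold 1 (reflect across v@8): 2 holes -> [(1, 4), (1, 11)]
Unfold 2 (reflect across h@1): 4 holes -> [(0, 4), (0, 11), (1, 4), (1, 11)]
Unfold 3 (reflect across h@2): 8 holes -> [(0, 4), (0, 11), (1, 4), (1, 11), (2, 4), (2, 11), (3, 4), (3, 11)]
Holes: [(0, 4), (0, 11), (1, 4), (1, 11), (2, 4), (2, 11), (3, 4), (3, 11)]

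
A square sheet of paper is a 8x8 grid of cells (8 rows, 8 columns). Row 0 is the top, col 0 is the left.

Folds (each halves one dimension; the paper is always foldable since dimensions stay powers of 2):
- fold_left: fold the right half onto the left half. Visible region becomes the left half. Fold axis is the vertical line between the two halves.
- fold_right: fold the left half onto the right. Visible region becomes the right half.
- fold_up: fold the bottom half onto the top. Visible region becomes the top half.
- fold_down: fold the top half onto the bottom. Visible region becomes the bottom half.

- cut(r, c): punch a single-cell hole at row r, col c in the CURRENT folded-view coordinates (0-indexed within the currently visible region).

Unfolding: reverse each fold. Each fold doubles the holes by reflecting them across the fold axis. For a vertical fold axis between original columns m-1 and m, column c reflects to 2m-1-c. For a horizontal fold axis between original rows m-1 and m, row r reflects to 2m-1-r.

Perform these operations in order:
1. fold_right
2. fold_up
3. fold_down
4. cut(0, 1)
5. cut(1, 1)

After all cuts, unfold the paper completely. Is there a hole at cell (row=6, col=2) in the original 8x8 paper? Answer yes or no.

Op 1 fold_right: fold axis v@4; visible region now rows[0,8) x cols[4,8) = 8x4
Op 2 fold_up: fold axis h@4; visible region now rows[0,4) x cols[4,8) = 4x4
Op 3 fold_down: fold axis h@2; visible region now rows[2,4) x cols[4,8) = 2x4
Op 4 cut(0, 1): punch at orig (2,5); cuts so far [(2, 5)]; region rows[2,4) x cols[4,8) = 2x4
Op 5 cut(1, 1): punch at orig (3,5); cuts so far [(2, 5), (3, 5)]; region rows[2,4) x cols[4,8) = 2x4
Unfold 1 (reflect across h@2): 4 holes -> [(0, 5), (1, 5), (2, 5), (3, 5)]
Unfold 2 (reflect across h@4): 8 holes -> [(0, 5), (1, 5), (2, 5), (3, 5), (4, 5), (5, 5), (6, 5), (7, 5)]
Unfold 3 (reflect across v@4): 16 holes -> [(0, 2), (0, 5), (1, 2), (1, 5), (2, 2), (2, 5), (3, 2), (3, 5), (4, 2), (4, 5), (5, 2), (5, 5), (6, 2), (6, 5), (7, 2), (7, 5)]
Holes: [(0, 2), (0, 5), (1, 2), (1, 5), (2, 2), (2, 5), (3, 2), (3, 5), (4, 2), (4, 5), (5, 2), (5, 5), (6, 2), (6, 5), (7, 2), (7, 5)]

Answer: yes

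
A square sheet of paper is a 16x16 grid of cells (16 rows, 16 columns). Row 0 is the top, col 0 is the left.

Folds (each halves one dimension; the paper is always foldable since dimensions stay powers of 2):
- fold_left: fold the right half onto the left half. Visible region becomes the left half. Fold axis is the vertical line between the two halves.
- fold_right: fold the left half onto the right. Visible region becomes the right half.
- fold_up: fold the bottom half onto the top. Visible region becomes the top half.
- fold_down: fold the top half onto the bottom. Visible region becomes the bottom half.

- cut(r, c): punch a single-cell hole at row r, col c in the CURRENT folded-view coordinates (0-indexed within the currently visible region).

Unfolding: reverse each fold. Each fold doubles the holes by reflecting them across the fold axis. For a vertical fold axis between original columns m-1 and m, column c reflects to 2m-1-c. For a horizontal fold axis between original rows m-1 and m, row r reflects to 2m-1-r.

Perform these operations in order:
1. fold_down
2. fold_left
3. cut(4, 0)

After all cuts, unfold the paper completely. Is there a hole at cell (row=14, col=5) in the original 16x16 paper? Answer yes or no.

Op 1 fold_down: fold axis h@8; visible region now rows[8,16) x cols[0,16) = 8x16
Op 2 fold_left: fold axis v@8; visible region now rows[8,16) x cols[0,8) = 8x8
Op 3 cut(4, 0): punch at orig (12,0); cuts so far [(12, 0)]; region rows[8,16) x cols[0,8) = 8x8
Unfold 1 (reflect across v@8): 2 holes -> [(12, 0), (12, 15)]
Unfold 2 (reflect across h@8): 4 holes -> [(3, 0), (3, 15), (12, 0), (12, 15)]
Holes: [(3, 0), (3, 15), (12, 0), (12, 15)]

Answer: no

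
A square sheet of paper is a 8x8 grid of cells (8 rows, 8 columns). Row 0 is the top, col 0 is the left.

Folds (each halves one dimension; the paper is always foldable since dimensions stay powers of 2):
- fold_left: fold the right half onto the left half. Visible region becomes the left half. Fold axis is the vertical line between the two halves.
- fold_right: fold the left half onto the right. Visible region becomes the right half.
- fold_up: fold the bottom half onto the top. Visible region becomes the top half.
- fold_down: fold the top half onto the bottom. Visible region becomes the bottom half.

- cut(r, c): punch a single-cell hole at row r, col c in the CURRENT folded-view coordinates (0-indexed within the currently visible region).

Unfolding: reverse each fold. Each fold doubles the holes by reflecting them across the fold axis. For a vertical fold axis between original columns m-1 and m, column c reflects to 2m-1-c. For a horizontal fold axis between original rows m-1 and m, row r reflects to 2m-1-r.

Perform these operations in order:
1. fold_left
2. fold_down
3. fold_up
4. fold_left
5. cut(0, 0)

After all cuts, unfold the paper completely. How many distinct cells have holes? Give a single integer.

Answer: 16

Derivation:
Op 1 fold_left: fold axis v@4; visible region now rows[0,8) x cols[0,4) = 8x4
Op 2 fold_down: fold axis h@4; visible region now rows[4,8) x cols[0,4) = 4x4
Op 3 fold_up: fold axis h@6; visible region now rows[4,6) x cols[0,4) = 2x4
Op 4 fold_left: fold axis v@2; visible region now rows[4,6) x cols[0,2) = 2x2
Op 5 cut(0, 0): punch at orig (4,0); cuts so far [(4, 0)]; region rows[4,6) x cols[0,2) = 2x2
Unfold 1 (reflect across v@2): 2 holes -> [(4, 0), (4, 3)]
Unfold 2 (reflect across h@6): 4 holes -> [(4, 0), (4, 3), (7, 0), (7, 3)]
Unfold 3 (reflect across h@4): 8 holes -> [(0, 0), (0, 3), (3, 0), (3, 3), (4, 0), (4, 3), (7, 0), (7, 3)]
Unfold 4 (reflect across v@4): 16 holes -> [(0, 0), (0, 3), (0, 4), (0, 7), (3, 0), (3, 3), (3, 4), (3, 7), (4, 0), (4, 3), (4, 4), (4, 7), (7, 0), (7, 3), (7, 4), (7, 7)]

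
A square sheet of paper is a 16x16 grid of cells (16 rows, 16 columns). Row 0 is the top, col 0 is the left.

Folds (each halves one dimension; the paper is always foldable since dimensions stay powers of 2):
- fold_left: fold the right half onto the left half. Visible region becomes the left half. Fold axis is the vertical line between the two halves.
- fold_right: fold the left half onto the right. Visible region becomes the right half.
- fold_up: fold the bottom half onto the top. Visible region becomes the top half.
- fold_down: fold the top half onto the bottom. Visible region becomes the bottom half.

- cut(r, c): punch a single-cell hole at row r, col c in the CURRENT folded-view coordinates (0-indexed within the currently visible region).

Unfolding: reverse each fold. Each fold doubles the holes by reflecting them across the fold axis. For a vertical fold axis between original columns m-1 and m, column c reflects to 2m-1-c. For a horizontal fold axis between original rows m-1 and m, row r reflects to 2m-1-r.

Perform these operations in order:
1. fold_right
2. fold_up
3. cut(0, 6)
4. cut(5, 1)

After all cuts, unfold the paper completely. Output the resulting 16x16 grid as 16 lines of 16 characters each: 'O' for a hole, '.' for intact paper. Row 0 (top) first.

Answer: .O............O.
................
................
................
................
......O..O......
................
................
................
................
......O..O......
................
................
................
................
.O............O.

Derivation:
Op 1 fold_right: fold axis v@8; visible region now rows[0,16) x cols[8,16) = 16x8
Op 2 fold_up: fold axis h@8; visible region now rows[0,8) x cols[8,16) = 8x8
Op 3 cut(0, 6): punch at orig (0,14); cuts so far [(0, 14)]; region rows[0,8) x cols[8,16) = 8x8
Op 4 cut(5, 1): punch at orig (5,9); cuts so far [(0, 14), (5, 9)]; region rows[0,8) x cols[8,16) = 8x8
Unfold 1 (reflect across h@8): 4 holes -> [(0, 14), (5, 9), (10, 9), (15, 14)]
Unfold 2 (reflect across v@8): 8 holes -> [(0, 1), (0, 14), (5, 6), (5, 9), (10, 6), (10, 9), (15, 1), (15, 14)]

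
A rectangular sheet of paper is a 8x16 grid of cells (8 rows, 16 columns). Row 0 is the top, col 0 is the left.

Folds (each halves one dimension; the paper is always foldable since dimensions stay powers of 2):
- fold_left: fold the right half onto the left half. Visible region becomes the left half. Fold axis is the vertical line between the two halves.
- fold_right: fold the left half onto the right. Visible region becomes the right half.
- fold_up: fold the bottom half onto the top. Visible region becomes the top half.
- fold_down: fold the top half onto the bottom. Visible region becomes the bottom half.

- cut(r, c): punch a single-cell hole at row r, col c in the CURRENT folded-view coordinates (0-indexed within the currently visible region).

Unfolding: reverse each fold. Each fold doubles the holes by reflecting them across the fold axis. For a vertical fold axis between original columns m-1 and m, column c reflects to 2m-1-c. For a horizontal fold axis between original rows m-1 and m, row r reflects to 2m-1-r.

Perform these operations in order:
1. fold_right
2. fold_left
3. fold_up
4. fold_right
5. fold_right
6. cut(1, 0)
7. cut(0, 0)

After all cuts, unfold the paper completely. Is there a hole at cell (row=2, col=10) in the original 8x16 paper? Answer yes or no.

Op 1 fold_right: fold axis v@8; visible region now rows[0,8) x cols[8,16) = 8x8
Op 2 fold_left: fold axis v@12; visible region now rows[0,8) x cols[8,12) = 8x4
Op 3 fold_up: fold axis h@4; visible region now rows[0,4) x cols[8,12) = 4x4
Op 4 fold_right: fold axis v@10; visible region now rows[0,4) x cols[10,12) = 4x2
Op 5 fold_right: fold axis v@11; visible region now rows[0,4) x cols[11,12) = 4x1
Op 6 cut(1, 0): punch at orig (1,11); cuts so far [(1, 11)]; region rows[0,4) x cols[11,12) = 4x1
Op 7 cut(0, 0): punch at orig (0,11); cuts so far [(0, 11), (1, 11)]; region rows[0,4) x cols[11,12) = 4x1
Unfold 1 (reflect across v@11): 4 holes -> [(0, 10), (0, 11), (1, 10), (1, 11)]
Unfold 2 (reflect across v@10): 8 holes -> [(0, 8), (0, 9), (0, 10), (0, 11), (1, 8), (1, 9), (1, 10), (1, 11)]
Unfold 3 (reflect across h@4): 16 holes -> [(0, 8), (0, 9), (0, 10), (0, 11), (1, 8), (1, 9), (1, 10), (1, 11), (6, 8), (6, 9), (6, 10), (6, 11), (7, 8), (7, 9), (7, 10), (7, 11)]
Unfold 4 (reflect across v@12): 32 holes -> [(0, 8), (0, 9), (0, 10), (0, 11), (0, 12), (0, 13), (0, 14), (0, 15), (1, 8), (1, 9), (1, 10), (1, 11), (1, 12), (1, 13), (1, 14), (1, 15), (6, 8), (6, 9), (6, 10), (6, 11), (6, 12), (6, 13), (6, 14), (6, 15), (7, 8), (7, 9), (7, 10), (7, 11), (7, 12), (7, 13), (7, 14), (7, 15)]
Unfold 5 (reflect across v@8): 64 holes -> [(0, 0), (0, 1), (0, 2), (0, 3), (0, 4), (0, 5), (0, 6), (0, 7), (0, 8), (0, 9), (0, 10), (0, 11), (0, 12), (0, 13), (0, 14), (0, 15), (1, 0), (1, 1), (1, 2), (1, 3), (1, 4), (1, 5), (1, 6), (1, 7), (1, 8), (1, 9), (1, 10), (1, 11), (1, 12), (1, 13), (1, 14), (1, 15), (6, 0), (6, 1), (6, 2), (6, 3), (6, 4), (6, 5), (6, 6), (6, 7), (6, 8), (6, 9), (6, 10), (6, 11), (6, 12), (6, 13), (6, 14), (6, 15), (7, 0), (7, 1), (7, 2), (7, 3), (7, 4), (7, 5), (7, 6), (7, 7), (7, 8), (7, 9), (7, 10), (7, 11), (7, 12), (7, 13), (7, 14), (7, 15)]
Holes: [(0, 0), (0, 1), (0, 2), (0, 3), (0, 4), (0, 5), (0, 6), (0, 7), (0, 8), (0, 9), (0, 10), (0, 11), (0, 12), (0, 13), (0, 14), (0, 15), (1, 0), (1, 1), (1, 2), (1, 3), (1, 4), (1, 5), (1, 6), (1, 7), (1, 8), (1, 9), (1, 10), (1, 11), (1, 12), (1, 13), (1, 14), (1, 15), (6, 0), (6, 1), (6, 2), (6, 3), (6, 4), (6, 5), (6, 6), (6, 7), (6, 8), (6, 9), (6, 10), (6, 11), (6, 12), (6, 13), (6, 14), (6, 15), (7, 0), (7, 1), (7, 2), (7, 3), (7, 4), (7, 5), (7, 6), (7, 7), (7, 8), (7, 9), (7, 10), (7, 11), (7, 12), (7, 13), (7, 14), (7, 15)]

Answer: no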